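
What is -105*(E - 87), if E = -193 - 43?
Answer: 33915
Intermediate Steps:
E = -236
-105*(E - 87) = -105*(-236 - 87) = -105*(-323) = 33915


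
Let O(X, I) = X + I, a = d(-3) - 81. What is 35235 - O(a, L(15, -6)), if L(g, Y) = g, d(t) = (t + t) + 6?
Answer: 35301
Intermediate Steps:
d(t) = 6 + 2*t (d(t) = 2*t + 6 = 6 + 2*t)
a = -81 (a = (6 + 2*(-3)) - 81 = (6 - 6) - 81 = 0 - 81 = -81)
O(X, I) = I + X
35235 - O(a, L(15, -6)) = 35235 - (15 - 81) = 35235 - 1*(-66) = 35235 + 66 = 35301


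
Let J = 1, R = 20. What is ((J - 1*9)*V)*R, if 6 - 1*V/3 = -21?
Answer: -12960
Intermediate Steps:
V = 81 (V = 18 - 3*(-21) = 18 + 63 = 81)
((J - 1*9)*V)*R = ((1 - 1*9)*81)*20 = ((1 - 9)*81)*20 = -8*81*20 = -648*20 = -12960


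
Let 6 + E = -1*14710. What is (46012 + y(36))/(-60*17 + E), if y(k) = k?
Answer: -5756/1967 ≈ -2.9263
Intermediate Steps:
E = -14716 (E = -6 - 1*14710 = -6 - 14710 = -14716)
(46012 + y(36))/(-60*17 + E) = (46012 + 36)/(-60*17 - 14716) = 46048/(-1020 - 14716) = 46048/(-15736) = 46048*(-1/15736) = -5756/1967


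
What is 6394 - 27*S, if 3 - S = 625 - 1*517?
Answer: 9229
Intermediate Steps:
S = -105 (S = 3 - (625 - 1*517) = 3 - (625 - 517) = 3 - 1*108 = 3 - 108 = -105)
6394 - 27*S = 6394 - 27*(-105) = 6394 + 2835 = 9229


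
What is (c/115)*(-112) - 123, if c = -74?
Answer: -5857/115 ≈ -50.930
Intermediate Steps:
(c/115)*(-112) - 123 = -74/115*(-112) - 123 = 8288/115 - 123 = -5857/115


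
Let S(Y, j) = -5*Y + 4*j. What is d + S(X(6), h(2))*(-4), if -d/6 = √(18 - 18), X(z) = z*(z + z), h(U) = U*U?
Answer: 1376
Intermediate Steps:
h(U) = U²
X(z) = 2*z² (X(z) = z*(2*z) = 2*z²)
d = 0 (d = -6*√(18 - 18) = -6*√0 = -6*0 = 0)
d + S(X(6), h(2))*(-4) = 0 + (-10*6² + 4*2²)*(-4) = 0 + (-10*36 + 4*4)*(-4) = 0 + (-5*72 + 16)*(-4) = 0 + (-360 + 16)*(-4) = 0 - 344*(-4) = 0 + 1376 = 1376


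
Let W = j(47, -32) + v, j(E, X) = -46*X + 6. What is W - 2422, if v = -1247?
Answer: -2191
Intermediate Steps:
j(E, X) = 6 - 46*X
W = 231 (W = (6 - 46*(-32)) - 1247 = (6 + 1472) - 1247 = 1478 - 1247 = 231)
W - 2422 = 231 - 2422 = -2191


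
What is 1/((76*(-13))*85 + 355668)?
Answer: 1/271688 ≈ 3.6807e-6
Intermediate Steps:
1/((76*(-13))*85 + 355668) = 1/(-988*85 + 355668) = 1/(-83980 + 355668) = 1/271688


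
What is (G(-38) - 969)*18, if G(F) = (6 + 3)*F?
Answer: -23598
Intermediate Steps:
G(F) = 9*F
(G(-38) - 969)*18 = (9*(-38) - 969)*18 = (-342 - 969)*18 = -1311*18 = -23598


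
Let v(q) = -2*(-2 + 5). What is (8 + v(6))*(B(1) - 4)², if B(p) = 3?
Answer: 2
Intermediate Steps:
v(q) = -6 (v(q) = -2*3 = -6)
(8 + v(6))*(B(1) - 4)² = (8 - 6)*(3 - 4)² = 2*(-1)² = 2*1 = 2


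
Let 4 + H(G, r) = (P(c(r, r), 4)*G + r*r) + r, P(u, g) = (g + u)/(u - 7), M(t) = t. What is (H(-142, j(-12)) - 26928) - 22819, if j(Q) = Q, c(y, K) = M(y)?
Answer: -943897/19 ≈ -49679.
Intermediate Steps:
c(y, K) = y
P(u, g) = (g + u)/(-7 + u)
H(G, r) = -4 + r + r**2 + G*(4 + r)/(-7 + r) (H(G, r) = -4 + ((((4 + r)/(-7 + r))*G + r*r) + r) = -4 + ((G*(4 + r)/(-7 + r) + r**2) + r) = -4 + ((r**2 + G*(4 + r)/(-7 + r)) + r) = -4 + (r + r**2 + G*(4 + r)/(-7 + r)) = -4 + r + r**2 + G*(4 + r)/(-7 + r))
(H(-142, j(-12)) - 26928) - 22819 = ((-142*(4 - 12) + (-7 - 12)*(-4 - 12 + (-12)**2))/(-7 - 12) - 26928) - 22819 = ((-142*(-8) - 19*(-4 - 12 + 144))/(-19) - 26928) - 22819 = (-(1136 - 19*128)/19 - 26928) - 22819 = (-(1136 - 2432)/19 - 26928) - 22819 = (-1/19*(-1296) - 26928) - 22819 = (1296/19 - 26928) - 22819 = -510336/19 - 22819 = -943897/19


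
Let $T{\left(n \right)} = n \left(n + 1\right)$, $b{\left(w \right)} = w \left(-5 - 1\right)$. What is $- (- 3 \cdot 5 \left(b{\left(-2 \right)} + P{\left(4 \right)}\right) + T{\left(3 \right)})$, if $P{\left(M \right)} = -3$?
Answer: $123$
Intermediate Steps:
$b{\left(w \right)} = - 6 w$ ($b{\left(w \right)} = w \left(-6\right) = - 6 w$)
$T{\left(n \right)} = n \left(1 + n\right)$
$- (- 3 \cdot 5 \left(b{\left(-2 \right)} + P{\left(4 \right)}\right) + T{\left(3 \right)}) = - (- 3 \cdot 5 \left(\left(-6\right) \left(-2\right) - 3\right) + 3 \left(1 + 3\right)) = - (- 3 \cdot 5 \left(12 - 3\right) + 3 \cdot 4) = - (- 3 \cdot 5 \cdot 9 + 12) = - (\left(-3\right) 45 + 12) = - (-135 + 12) = \left(-1\right) \left(-123\right) = 123$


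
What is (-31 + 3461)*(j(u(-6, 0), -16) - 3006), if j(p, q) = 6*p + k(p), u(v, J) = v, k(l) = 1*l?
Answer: -10454640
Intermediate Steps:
k(l) = l
j(p, q) = 7*p (j(p, q) = 6*p + p = 7*p)
(-31 + 3461)*(j(u(-6, 0), -16) - 3006) = (-31 + 3461)*(7*(-6) - 3006) = 3430*(-42 - 3006) = 3430*(-3048) = -10454640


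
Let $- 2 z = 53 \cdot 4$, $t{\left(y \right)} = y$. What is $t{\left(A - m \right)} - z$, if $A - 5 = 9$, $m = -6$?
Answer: $126$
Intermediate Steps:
$A = 14$ ($A = 5 + 9 = 14$)
$z = -106$ ($z = - \frac{53 \cdot 4}{2} = \left(- \frac{1}{2}\right) 212 = -106$)
$t{\left(A - m \right)} - z = \left(14 - -6\right) - -106 = \left(14 + 6\right) + 106 = 20 + 106 = 126$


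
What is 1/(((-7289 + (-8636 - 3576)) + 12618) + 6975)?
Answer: 1/92 ≈ 0.010870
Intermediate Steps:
1/(((-7289 + (-8636 - 3576)) + 12618) + 6975) = 1/(((-7289 - 12212) + 12618) + 6975) = 1/((-19501 + 12618) + 6975) = 1/(-6883 + 6975) = 1/92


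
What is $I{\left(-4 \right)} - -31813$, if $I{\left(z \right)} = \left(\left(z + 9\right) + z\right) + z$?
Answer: $31810$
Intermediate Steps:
$I{\left(z \right)} = 9 + 3 z$ ($I{\left(z \right)} = \left(\left(9 + z\right) + z\right) + z = \left(9 + 2 z\right) + z = 9 + 3 z$)
$I{\left(-4 \right)} - -31813 = \left(9 + 3 \left(-4\right)\right) - -31813 = \left(9 - 12\right) + 31813 = -3 + 31813 = 31810$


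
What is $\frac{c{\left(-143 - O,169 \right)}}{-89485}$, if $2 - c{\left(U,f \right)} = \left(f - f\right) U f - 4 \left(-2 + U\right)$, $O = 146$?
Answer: $\frac{1162}{89485} \approx 0.012985$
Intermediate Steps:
$c{\left(U,f \right)} = -6 + 4 U$ ($c{\left(U,f \right)} = 2 - \left(\left(f - f\right) U f - 4 \left(-2 + U\right)\right) = 2 - \left(0 U f - \left(-8 + 4 U\right)\right) = 2 - \left(0 f - \left(-8 + 4 U\right)\right) = 2 - \left(0 - \left(-8 + 4 U\right)\right) = 2 - \left(8 - 4 U\right) = 2 + \left(-8 + 4 U\right) = -6 + 4 U$)
$\frac{c{\left(-143 - O,169 \right)}}{-89485} = \frac{-6 + 4 \left(-143 - 146\right)}{-89485} = \left(-6 + 4 \left(-143 - 146\right)\right) \left(- \frac{1}{89485}\right) = \left(-6 + 4 \left(-289\right)\right) \left(- \frac{1}{89485}\right) = \left(-6 - 1156\right) \left(- \frac{1}{89485}\right) = \left(-1162\right) \left(- \frac{1}{89485}\right) = \frac{1162}{89485}$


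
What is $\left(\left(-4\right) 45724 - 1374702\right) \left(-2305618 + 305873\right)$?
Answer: $3114798812510$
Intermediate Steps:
$\left(\left(-4\right) 45724 - 1374702\right) \left(-2305618 + 305873\right) = \left(-182896 - 1374702\right) \left(-1999745\right) = \left(-1557598\right) \left(-1999745\right) = 3114798812510$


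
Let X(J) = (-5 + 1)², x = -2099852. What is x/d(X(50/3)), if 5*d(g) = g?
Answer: -2624815/4 ≈ -6.5620e+5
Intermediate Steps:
X(J) = 16 (X(J) = (-4)² = 16)
d(g) = g/5
x/d(X(50/3)) = -2099852/((⅕)*16) = -2099852/16/5 = -2099852*5/16 = -2624815/4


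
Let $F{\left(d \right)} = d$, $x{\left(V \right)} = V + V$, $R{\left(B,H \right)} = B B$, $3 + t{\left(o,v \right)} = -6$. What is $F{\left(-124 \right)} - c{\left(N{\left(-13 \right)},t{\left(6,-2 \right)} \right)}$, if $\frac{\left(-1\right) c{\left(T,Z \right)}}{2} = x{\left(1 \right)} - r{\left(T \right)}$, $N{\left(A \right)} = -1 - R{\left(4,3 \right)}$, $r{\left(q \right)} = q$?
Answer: $-86$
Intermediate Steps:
$t{\left(o,v \right)} = -9$ ($t{\left(o,v \right)} = -3 - 6 = -9$)
$R{\left(B,H \right)} = B^{2}$
$x{\left(V \right)} = 2 V$
$N{\left(A \right)} = -17$ ($N{\left(A \right)} = -1 - 4^{2} = -1 - 16 = -17$)
$c{\left(T,Z \right)} = -4 + 2 T$ ($c{\left(T,Z \right)} = - 2 \left(2 \cdot 1 - T\right) = - 2 \left(2 - T\right) = -4 + 2 T$)
$F{\left(-124 \right)} - c{\left(N{\left(-13 \right)},t{\left(6,-2 \right)} \right)} = -124 - \left(-4 + 2 \left(-17\right)\right) = -124 - \left(-4 - 34\right) = -124 - -38 = -124 + 38 = -86$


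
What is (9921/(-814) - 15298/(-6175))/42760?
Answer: -48809603/214931002000 ≈ -0.00022709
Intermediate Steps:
(9921/(-814) - 15298/(-6175))/42760 = (9921*(-1/814) - 15298*(-1/6175))*(1/42760) = (-9921/814 + 15298/6175)*(1/42760) = -48809603/5026450*1/42760 = -48809603/214931002000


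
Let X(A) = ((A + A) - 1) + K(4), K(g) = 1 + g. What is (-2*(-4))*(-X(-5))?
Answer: 48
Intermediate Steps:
X(A) = 4 + 2*A (X(A) = ((A + A) - 1) + (1 + 4) = (2*A - 1) + 5 = (-1 + 2*A) + 5 = 4 + 2*A)
(-2*(-4))*(-X(-5)) = (-2*(-4))*(-(4 + 2*(-5))) = 8*(-(4 - 10)) = 8*(-1*(-6)) = 8*6 = 48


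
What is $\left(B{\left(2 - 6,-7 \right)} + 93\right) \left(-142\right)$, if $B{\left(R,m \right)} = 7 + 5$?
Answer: $-14910$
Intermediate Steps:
$B{\left(R,m \right)} = 12$
$\left(B{\left(2 - 6,-7 \right)} + 93\right) \left(-142\right) = \left(12 + 93\right) \left(-142\right) = 105 \left(-142\right) = -14910$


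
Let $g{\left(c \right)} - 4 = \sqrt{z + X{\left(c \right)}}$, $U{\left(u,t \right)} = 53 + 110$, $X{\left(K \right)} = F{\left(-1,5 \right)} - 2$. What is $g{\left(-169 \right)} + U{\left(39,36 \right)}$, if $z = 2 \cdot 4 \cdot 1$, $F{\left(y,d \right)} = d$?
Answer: $167 + \sqrt{11} \approx 170.32$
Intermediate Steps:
$X{\left(K \right)} = 3$ ($X{\left(K \right)} = 5 - 2 = 3$)
$z = 8$ ($z = 8 \cdot 1 = 8$)
$U{\left(u,t \right)} = 163$
$g{\left(c \right)} = 4 + \sqrt{11}$ ($g{\left(c \right)} = 4 + \sqrt{8 + 3} = 4 + \sqrt{11}$)
$g{\left(-169 \right)} + U{\left(39,36 \right)} = \left(4 + \sqrt{11}\right) + 163 = 167 + \sqrt{11}$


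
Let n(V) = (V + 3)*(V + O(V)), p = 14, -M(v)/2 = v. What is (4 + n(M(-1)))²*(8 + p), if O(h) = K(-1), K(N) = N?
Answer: 1782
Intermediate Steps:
M(v) = -2*v
O(h) = -1
n(V) = (-1 + V)*(3 + V) (n(V) = (V + 3)*(V - 1) = (3 + V)*(-1 + V) = (-1 + V)*(3 + V))
(4 + n(M(-1)))²*(8 + p) = (4 + (-3 + (-2*(-1))² + 2*(-2*(-1))))²*(8 + 14) = (4 + (-3 + 2² + 2*2))²*22 = (4 + (-3 + 4 + 4))²*22 = (4 + 5)²*22 = 9²*22 = 81*22 = 1782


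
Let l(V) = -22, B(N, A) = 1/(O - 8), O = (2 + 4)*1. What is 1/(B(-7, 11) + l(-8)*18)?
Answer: -2/793 ≈ -0.0025221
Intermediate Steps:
O = 6 (O = 6*1 = 6)
B(N, A) = -½ (B(N, A) = 1/(6 - 8) = 1/(-2) = -½)
1/(B(-7, 11) + l(-8)*18) = 1/(-½ - 22*18) = 1/(-½ - 396) = 1/(-793/2) = -2/793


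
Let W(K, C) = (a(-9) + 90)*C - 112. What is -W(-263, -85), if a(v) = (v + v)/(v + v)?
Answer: 7847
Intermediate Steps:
a(v) = 1 (a(v) = (2*v)/((2*v)) = (2*v)*(1/(2*v)) = 1)
W(K, C) = -112 + 91*C (W(K, C) = (1 + 90)*C - 112 = 91*C - 112 = -112 + 91*C)
-W(-263, -85) = -(-112 + 91*(-85)) = -(-112 - 7735) = -1*(-7847) = 7847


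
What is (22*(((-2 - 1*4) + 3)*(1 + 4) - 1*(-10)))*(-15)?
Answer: 1650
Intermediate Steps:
(22*(((-2 - 1*4) + 3)*(1 + 4) - 1*(-10)))*(-15) = (22*(((-2 - 4) + 3)*5 + 10))*(-15) = (22*((-6 + 3)*5 + 10))*(-15) = (22*(-3*5 + 10))*(-15) = (22*(-15 + 10))*(-15) = (22*(-5))*(-15) = -110*(-15) = 1650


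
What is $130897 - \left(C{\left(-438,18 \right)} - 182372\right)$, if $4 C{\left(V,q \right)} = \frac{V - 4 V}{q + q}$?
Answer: $\frac{2506079}{8} \approx 3.1326 \cdot 10^{5}$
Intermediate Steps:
$C{\left(V,q \right)} = - \frac{3 V}{8 q}$ ($C{\left(V,q \right)} = \frac{\left(V - 4 V\right) \frac{1}{q + q}}{4} = \frac{- 3 V \frac{1}{2 q}}{4} = \frac{\left(- \frac{3}{2}\right) V \frac{1}{q}}{4} = - \frac{3 V}{8 q}$)
$130897 - \left(C{\left(-438,18 \right)} - 182372\right) = 130897 - \left(\left(- \frac{3}{8}\right) \left(-438\right) \frac{1}{18} - 182372\right) = 130897 - \left(\frac{73}{8} - 182372\right) = 130897 - - \frac{1458903}{8} = 130897 + \frac{1458903}{8} = \frac{2506079}{8}$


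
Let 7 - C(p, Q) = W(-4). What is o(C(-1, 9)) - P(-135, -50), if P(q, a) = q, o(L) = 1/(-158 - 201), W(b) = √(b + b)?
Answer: 48464/359 ≈ 135.00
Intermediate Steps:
W(b) = √2*√b (W(b) = √(2*b) = √2*√b)
C(p, Q) = 7 - 2*I*√2 (C(p, Q) = 7 - √2*√(-4) = 7 - √2*2*I = 7 - 2*I*√2)
o(L) = -1/359 (o(L) = 1/(-359) = -1/359)
o(C(-1, 9)) - P(-135, -50) = -1/359 - 1*(-135) = -1/359 + 135 = 48464/359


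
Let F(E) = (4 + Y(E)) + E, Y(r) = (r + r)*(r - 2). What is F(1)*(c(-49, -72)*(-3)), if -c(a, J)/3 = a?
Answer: -1323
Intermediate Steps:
Y(r) = 2*r*(-2 + r) (Y(r) = (2*r)*(-2 + r) = 2*r*(-2 + r))
c(a, J) = -3*a
F(E) = 4 + E + 2*E*(-2 + E) (F(E) = (4 + 2*E*(-2 + E)) + E = 4 + E + 2*E*(-2 + E))
F(1)*(c(-49, -72)*(-3)) = (4 + 1 + 2*1*(-2 + 1))*(-3*(-49)*(-3)) = (4 + 1 + 2*1*(-1))*(147*(-3)) = (4 + 1 - 2)*(-441) = 3*(-441) = -1323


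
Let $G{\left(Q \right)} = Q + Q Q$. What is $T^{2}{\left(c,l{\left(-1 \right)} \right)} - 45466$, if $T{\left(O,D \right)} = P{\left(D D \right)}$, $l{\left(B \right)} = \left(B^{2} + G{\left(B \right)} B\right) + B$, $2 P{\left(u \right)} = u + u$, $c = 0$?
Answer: $-45466$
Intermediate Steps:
$P{\left(u \right)} = u$ ($P{\left(u \right)} = \frac{u + u}{2} = \frac{2 u}{2} = u$)
$G{\left(Q \right)} = Q + Q^{2}$
$l{\left(B \right)} = B + B^{2} + B^{2} \left(1 + B\right)$ ($l{\left(B \right)} = \left(B^{2} + B \left(1 + B\right) B\right) + B = \left(B^{2} + B^{2} \left(1 + B\right)\right) + B = B + B^{2} + B^{2} \left(1 + B\right)$)
$T{\left(O,D \right)} = D^{2}$ ($T{\left(O,D \right)} = D D = D^{2}$)
$T^{2}{\left(c,l{\left(-1 \right)} \right)} - 45466 = \left(\left(- (1 - 1 - \left(1 - 1\right))\right)^{2}\right)^{2} - 45466 = \left(\left(- (1 - 1 - 0)\right)^{2}\right)^{2} - 45466 = \left(\left(- (1 - 1 + 0)\right)^{2}\right)^{2} - 45466 = \left(\left(\left(-1\right) 0\right)^{2}\right)^{2} - 45466 = \left(0^{2}\right)^{2} - 45466 = 0^{2} - 45466 = 0 - 45466 = -45466$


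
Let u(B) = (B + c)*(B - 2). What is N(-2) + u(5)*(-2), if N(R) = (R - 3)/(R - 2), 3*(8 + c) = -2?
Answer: 93/4 ≈ 23.250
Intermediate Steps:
c = -26/3 (c = -8 + (⅓)*(-2) = -8 - ⅔ = -26/3 ≈ -8.6667)
N(R) = (-3 + R)/(-2 + R)
u(B) = (-2 + B)*(-26/3 + B) (u(B) = (B - 26/3)*(B - 2) = (-26/3 + B)*(-2 + B) = (-2 + B)*(-26/3 + B))
N(-2) + u(5)*(-2) = (-3 - 2)/(-2 - 2) + (52/3 + 5² - 32/3*5)*(-2) = -5/(-4) + (52/3 + 25 - 160/3)*(-2) = -¼*(-5) - 11*(-2) = 5/4 + 22 = 93/4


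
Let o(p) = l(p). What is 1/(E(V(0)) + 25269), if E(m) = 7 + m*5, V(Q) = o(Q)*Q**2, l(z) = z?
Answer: 1/25276 ≈ 3.9563e-5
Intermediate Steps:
o(p) = p
V(Q) = Q**3 (V(Q) = Q*Q**2 = Q**3)
E(m) = 7 + 5*m
1/(E(V(0)) + 25269) = 1/((7 + 5*0**3) + 25269) = 1/((7 + 5*0) + 25269) = 1/((7 + 0) + 25269) = 1/(7 + 25269) = 1/25276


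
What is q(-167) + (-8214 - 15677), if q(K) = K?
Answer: -24058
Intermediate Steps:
q(-167) + (-8214 - 15677) = -167 + (-8214 - 15677) = -167 - 23891 = -24058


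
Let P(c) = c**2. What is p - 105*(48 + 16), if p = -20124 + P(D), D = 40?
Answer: -25244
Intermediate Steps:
p = -18524 (p = -20124 + 40**2 = -20124 + 1600 = -18524)
p - 105*(48 + 16) = -18524 - 105*(48 + 16) = -18524 - 105*64 = -18524 - 6720 = -25244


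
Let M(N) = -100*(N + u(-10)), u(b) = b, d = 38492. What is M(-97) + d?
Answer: 49192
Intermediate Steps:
M(N) = 1000 - 100*N (M(N) = -100*(N - 10) = -100*(-10 + N) = 1000 - 100*N)
M(-97) + d = (1000 - 100*(-97)) + 38492 = (1000 + 9700) + 38492 = 10700 + 38492 = 49192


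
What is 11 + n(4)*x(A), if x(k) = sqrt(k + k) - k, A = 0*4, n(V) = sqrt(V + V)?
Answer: 11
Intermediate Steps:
n(V) = sqrt(2)*sqrt(V) (n(V) = sqrt(2*V) = sqrt(2)*sqrt(V))
A = 0
x(k) = -k + sqrt(2)*sqrt(k) (x(k) = sqrt(2*k) - k = sqrt(2)*sqrt(k) - k = -k + sqrt(2)*sqrt(k))
11 + n(4)*x(A) = 11 + (sqrt(2)*sqrt(4))*(-1*0 + sqrt(2)*sqrt(0)) = 11 + (sqrt(2)*2)*(0 + sqrt(2)*0) = 11 + (2*sqrt(2))*(0 + 0) = 11 + (2*sqrt(2))*0 = 11 + 0 = 11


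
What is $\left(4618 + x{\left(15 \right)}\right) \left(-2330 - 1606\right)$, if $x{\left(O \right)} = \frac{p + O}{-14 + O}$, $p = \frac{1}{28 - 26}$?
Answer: $-18237456$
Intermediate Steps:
$p = \frac{1}{2} \approx 0.5$
$x{\left(O \right)} = \frac{\frac{1}{2} + O}{-14 + O}$
$\left(4618 + x{\left(15 \right)}\right) \left(-2330 - 1606\right) = \left(4618 + \frac{\frac{1}{2} + 15}{-14 + 15}\right) \left(-2330 - 1606\right) = \left(4618 + 1^{-1} \cdot \frac{31}{2}\right) \left(-3936\right) = \left(4618 + 1 \cdot \frac{31}{2}\right) \left(-3936\right) = \left(4618 + \frac{31}{2}\right) \left(-3936\right) = \frac{9267}{2} \left(-3936\right) = -18237456$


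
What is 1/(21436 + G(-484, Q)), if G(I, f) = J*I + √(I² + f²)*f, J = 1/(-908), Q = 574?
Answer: -1104603111/9547119955931879 + 59155292*√140933/9547119955931879 ≈ 2.2104e-6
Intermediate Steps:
J = -1/908 ≈ -0.0011013
G(I, f) = -I/908 + f*√(I² + f²) (G(I, f) = -I/908 + √(I² + f²)*f = -I/908 + f*√(I² + f²))
1/(21436 + G(-484, Q)) = 1/(21436 + (-1/908*(-484) + 574*√((-484)² + 574²))) = 1/(21436 + (121/227 + 574*√(234256 + 329476))) = 1/(21436 + (121/227 + 574*√563732)) = 1/(21436 + (121/227 + 574*(2*√140933))) = 1/(21436 + (121/227 + 1148*√140933)) = 1/(4866093/227 + 1148*√140933)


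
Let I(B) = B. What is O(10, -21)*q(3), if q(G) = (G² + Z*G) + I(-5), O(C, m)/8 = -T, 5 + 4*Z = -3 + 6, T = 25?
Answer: -500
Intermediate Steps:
Z = -½ (Z = -5/4 + (-3 + 6)/4 = -5/4 + (¼)*3 = -5/4 + ¾ = -½ ≈ -0.50000)
O(C, m) = -200 (O(C, m) = 8*(-1*25) = 8*(-25) = -200)
q(G) = -5 + G² - G/2 (q(G) = (G² - G/2) - 5 = -5 + G² - G/2)
O(10, -21)*q(3) = -200*(-5 + 3² - ½*3) = -200*(-5 + 9 - 3/2) = -200*5/2 = -500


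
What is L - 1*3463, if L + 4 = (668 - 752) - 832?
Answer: -4383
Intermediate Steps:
L = -920 (L = -4 + ((668 - 752) - 832) = -4 + (-84 - 832) = -4 - 916 = -920)
L - 1*3463 = -920 - 1*3463 = -920 - 3463 = -4383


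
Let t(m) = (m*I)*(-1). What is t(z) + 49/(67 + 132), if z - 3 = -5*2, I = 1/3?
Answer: 1540/597 ≈ 2.5796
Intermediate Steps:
I = 1/3 (I = 1*(1/3) = 1/3 ≈ 0.33333)
z = -7 (z = 3 - 5*2 = 3 - 10 = -7)
t(m) = -m/3 (t(m) = (m*(1/3))*(-1) = (m/3)*(-1) = -m/3)
t(z) + 49/(67 + 132) = -1/3*(-7) + 49/(67 + 132) = 7/3 + 49/199 = 1540/597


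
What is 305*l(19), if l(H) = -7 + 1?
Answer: -1830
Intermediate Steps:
l(H) = -6
305*l(19) = 305*(-6) = -1830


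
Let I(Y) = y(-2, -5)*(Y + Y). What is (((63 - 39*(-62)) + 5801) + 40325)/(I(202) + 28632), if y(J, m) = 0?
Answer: 48607/28632 ≈ 1.6976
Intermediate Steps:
I(Y) = 0 (I(Y) = 0*(Y + Y) = 0*(2*Y) = 0)
(((63 - 39*(-62)) + 5801) + 40325)/(I(202) + 28632) = (((63 - 39*(-62)) + 5801) + 40325)/(0 + 28632) = (((63 + 2418) + 5801) + 40325)/28632 = ((2481 + 5801) + 40325)*(1/28632) = (8282 + 40325)*(1/28632) = 48607*(1/28632) = 48607/28632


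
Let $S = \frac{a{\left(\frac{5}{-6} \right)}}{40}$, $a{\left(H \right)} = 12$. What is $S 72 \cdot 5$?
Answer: $108$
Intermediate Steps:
$S = \frac{3}{10}$ ($S = \frac{12}{40} = 12 \cdot \frac{1}{40} = \frac{3}{10} \approx 0.3$)
$S 72 \cdot 5 = \frac{3 \cdot 72 \cdot 5}{10} = \frac{3}{10} \cdot 360 = 108$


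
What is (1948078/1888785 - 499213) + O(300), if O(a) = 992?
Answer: -941030403407/1888785 ≈ -4.9822e+5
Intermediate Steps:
(1948078/1888785 - 499213) + O(300) = (1948078/1888785 - 499213) + 992 = -942904078127/1888785 + 992 = -941030403407/1888785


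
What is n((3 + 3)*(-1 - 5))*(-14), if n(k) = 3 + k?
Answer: 462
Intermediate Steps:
n((3 + 3)*(-1 - 5))*(-14) = (3 + (3 + 3)*(-1 - 5))*(-14) = (3 + 6*(-6))*(-14) = (3 - 36)*(-14) = -33*(-14) = 462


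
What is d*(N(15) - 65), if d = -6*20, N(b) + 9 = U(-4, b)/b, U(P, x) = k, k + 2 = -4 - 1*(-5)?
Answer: 8888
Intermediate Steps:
k = -1 (k = -2 + (-4 - 1*(-5)) = -2 + (-4 + 5) = -2 + 1 = -1)
U(P, x) = -1
N(b) = -9 - 1/b
d = -120
d*(N(15) - 65) = -120*((-9 - 1/15) - 65) = -120*(-136/15 - 65) = -120*(-1111/15) = 8888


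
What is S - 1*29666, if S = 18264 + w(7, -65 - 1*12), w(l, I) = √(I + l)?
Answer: -11402 + I*√70 ≈ -11402.0 + 8.3666*I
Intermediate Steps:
S = 18264 + I*√70 (S = 18264 + √((-65 - 1*12) + 7) = 18264 + √((-65 - 12) + 7) = 18264 + √(-77 + 7) = 18264 + √(-70) = 18264 + I*√70 ≈ 18264.0 + 8.3666*I)
S - 1*29666 = (18264 + I*√70) - 1*29666 = (18264 + I*√70) - 29666 = -11402 + I*√70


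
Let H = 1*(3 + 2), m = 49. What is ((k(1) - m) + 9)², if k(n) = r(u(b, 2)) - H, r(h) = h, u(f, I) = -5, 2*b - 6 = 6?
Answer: 2500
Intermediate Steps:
b = 6 (b = 3 + (½)*6 = 3 + 3 = 6)
H = 5 (H = 1*5 = 5)
k(n) = -10 (k(n) = -5 - 1*5 = -5 - 5 = -10)
((k(1) - m) + 9)² = ((-10 - 1*49) + 9)² = ((-10 - 49) + 9)² = (-59 + 9)² = (-50)² = 2500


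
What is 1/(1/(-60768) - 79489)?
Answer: -60768/4830387553 ≈ -1.2580e-5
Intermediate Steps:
1/(1/(-60768) - 79489) = 1/(-1/60768 - 79489) = 1/(-4830387553/60768) = -60768/4830387553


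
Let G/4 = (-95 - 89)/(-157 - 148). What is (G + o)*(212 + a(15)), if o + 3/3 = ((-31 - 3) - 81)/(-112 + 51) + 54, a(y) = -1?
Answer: 3687436/305 ≈ 12090.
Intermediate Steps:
G = 736/305 (G = 4*((-95 - 89)/(-157 - 148)) = 4*(-184/(-305)) = 4*(-184*(-1/305)) = 4*(184/305) = 736/305 ≈ 2.4131)
o = 3348/61 (o = -1 + (((-31 - 3) - 81)/(-112 + 51) + 54) = -1 + ((-34 - 81)/(-61) + 54) = -1 + (-115*(-1/61) + 54) = -1 + (115/61 + 54) = -1 + 3409/61 = 3348/61 ≈ 54.885)
(G + o)*(212 + a(15)) = (736/305 + 3348/61)*(212 - 1) = (17476/305)*211 = 3687436/305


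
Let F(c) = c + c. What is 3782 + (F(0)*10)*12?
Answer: 3782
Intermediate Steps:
F(c) = 2*c
3782 + (F(0)*10)*12 = 3782 + ((2*0)*10)*12 = 3782 + (0*10)*12 = 3782 + 0*12 = 3782 + 0 = 3782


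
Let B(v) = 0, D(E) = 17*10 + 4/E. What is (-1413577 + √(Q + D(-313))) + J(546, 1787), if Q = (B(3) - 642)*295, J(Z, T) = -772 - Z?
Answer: -1414895 + 2*I*√4634423858/313 ≈ -1.4149e+6 + 434.99*I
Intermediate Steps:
D(E) = 170 + 4/E
Q = -189390 (Q = (0 - 642)*295 = -642*295 = -189390)
(-1413577 + √(Q + D(-313))) + J(546, 1787) = (-1413577 + √(-189390 + (170 + 4/(-313)))) + (-772 - 1*546) = (-1413577 + √(-189390 + (170 + 4*(-1/313)))) + (-772 - 546) = (-1413577 + √(-189390 + (170 - 4/313))) - 1318 = (-1413577 + √(-189390 + 53206/313)) - 1318 = (-1413577 + √(-59225864/313)) - 1318 = (-1413577 + 2*I*√4634423858/313) - 1318 = -1414895 + 2*I*√4634423858/313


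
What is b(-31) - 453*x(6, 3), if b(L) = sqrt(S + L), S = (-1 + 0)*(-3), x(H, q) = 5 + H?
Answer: -4983 + 2*I*sqrt(7) ≈ -4983.0 + 5.2915*I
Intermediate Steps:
S = 3 (S = -1*(-3) = 3)
b(L) = sqrt(3 + L)
b(-31) - 453*x(6, 3) = sqrt(3 - 31) - 453*(5 + 6) = sqrt(-28) - 453*11 = 2*I*sqrt(7) - 4983 = -4983 + 2*I*sqrt(7)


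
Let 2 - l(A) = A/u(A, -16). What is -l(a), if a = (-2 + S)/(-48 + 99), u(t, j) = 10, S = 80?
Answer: -157/85 ≈ -1.8471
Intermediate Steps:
a = 26/17 (a = (-2 + 80)/(-48 + 99) = 78/51 = 78*(1/51) = 26/17 ≈ 1.5294)
l(A) = 2 - A/10
-l(a) = -(2 - 1/10*26/17) = -(2 - 13/85) = -1*157/85 = -157/85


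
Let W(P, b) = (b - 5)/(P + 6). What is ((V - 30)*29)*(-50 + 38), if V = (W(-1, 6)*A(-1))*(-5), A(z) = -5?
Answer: 8700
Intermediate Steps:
W(P, b) = (-5 + b)/(6 + P)
V = 5 (V = (((-5 + 6)/(6 - 1))*(-5))*(-5) = ((1/5)*(-5))*(-5) = -1*(-5) = 5)
((V - 30)*29)*(-50 + 38) = ((5 - 30)*29)*(-50 + 38) = -25*29*(-12) = -725*(-12) = 8700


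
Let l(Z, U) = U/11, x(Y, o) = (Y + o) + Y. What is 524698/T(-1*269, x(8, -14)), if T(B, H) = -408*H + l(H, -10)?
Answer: -2885839/4493 ≈ -642.30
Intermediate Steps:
x(Y, o) = o + 2*Y
l(Z, U) = U/11
T(B, H) = -10/11 - 408*H (T(B, H) = -408*H + (1/11)*(-10) = -408*H - 10/11 = -10/11 - 408*H)
524698/T(-1*269, x(8, -14)) = 524698/(-10/11 - 408*(-14 + 2*8)) = 524698/(-10/11 - 408*(-14 + 16)) = 524698/(-10/11 - 408*2) = 524698/(-10/11 - 816) = 524698/(-8986/11) = 524698*(-11/8986) = -2885839/4493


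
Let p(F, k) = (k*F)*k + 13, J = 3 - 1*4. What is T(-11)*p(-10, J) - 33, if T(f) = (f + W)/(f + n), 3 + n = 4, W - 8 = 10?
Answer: -351/10 ≈ -35.100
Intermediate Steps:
W = 18 (W = 8 + 10 = 18)
n = 1 (n = -3 + 4 = 1)
T(f) = (18 + f)/(1 + f) (T(f) = (f + 18)/(f + 1) = (18 + f)/(1 + f))
J = -1 (J = 3 - 4 = -1)
p(F, k) = 13 + F*k**2 (p(F, k) = (F*k)*k + 13 = F*k**2 + 13 = 13 + F*k**2)
T(-11)*p(-10, J) - 33 = ((18 - 11)/(1 - 11))*(13 - 10*(-1)**2) - 33 = (7/(-10))*(13 - 10*1) - 33 = (-1/10*7)*(13 - 10) - 33 = -7/10*3 - 33 = -21/10 - 33 = -351/10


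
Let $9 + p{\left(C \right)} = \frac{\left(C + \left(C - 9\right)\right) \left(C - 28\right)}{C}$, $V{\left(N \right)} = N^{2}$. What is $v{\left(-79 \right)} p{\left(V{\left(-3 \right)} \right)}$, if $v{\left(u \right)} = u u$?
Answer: $-174748$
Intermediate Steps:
$v{\left(u \right)} = u^{2}$
$p{\left(C \right)} = -9 + \frac{\left(-28 + C\right) \left(-9 + 2 C\right)}{C}$ ($p{\left(C \right)} = -9 + \frac{\left(C + \left(C - 9\right)\right) \left(C - 28\right)}{C} = -9 + \frac{\left(C + \left(C - 9\right)\right) \left(-28 + C\right)}{C} = -9 + \frac{\left(C + \left(-9 + C\right)\right) \left(-28 + C\right)}{C} = -9 + \frac{\left(-9 + 2 C\right) \left(-28 + C\right)}{C} = -9 + \frac{\left(-28 + C\right) \left(-9 + 2 C\right)}{C}$)
$v{\left(-79 \right)} p{\left(V{\left(-3 \right)} \right)} = \left(-79\right)^{2} \left(-74 + 2 \left(-3\right)^{2} + \frac{252}{\left(-3\right)^{2}}\right) = 6241 \left(-74 + 2 \cdot 9 + \frac{252}{9}\right) = 6241 \left(-74 + 18 + 252 \cdot \frac{1}{9}\right) = 6241 \left(-74 + 18 + 28\right) = 6241 \left(-28\right) = -174748$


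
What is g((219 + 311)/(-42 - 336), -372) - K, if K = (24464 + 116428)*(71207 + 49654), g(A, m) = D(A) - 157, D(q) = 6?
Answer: -17028348163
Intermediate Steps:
g(A, m) = -151 (g(A, m) = 6 - 157 = -151)
K = 17028348012 (K = 140892*120861 = 17028348012)
g((219 + 311)/(-42 - 336), -372) - K = -151 - 1*17028348012 = -151 - 17028348012 = -17028348163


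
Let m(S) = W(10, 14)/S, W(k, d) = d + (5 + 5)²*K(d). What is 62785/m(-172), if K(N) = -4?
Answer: 5399510/193 ≈ 27977.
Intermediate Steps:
W(k, d) = -400 + d (W(k, d) = d + (5 + 5)²*(-4) = d + 10²*(-4) = d + 100*(-4) = d - 400 = -400 + d)
m(S) = -386/S (m(S) = (-400 + 14)/S = -386/S)
62785/m(-172) = 62785/((-386/(-172))) = 62785/((-386*(-1/172))) = 62785/(193/86) = 62785*(86/193) = 5399510/193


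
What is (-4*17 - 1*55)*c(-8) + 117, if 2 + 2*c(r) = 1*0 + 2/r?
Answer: 2043/8 ≈ 255.38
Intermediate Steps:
c(r) = -1 + 1/r (c(r) = -1 + (1*0 + 2/r)/2 = -1 + (0 + 2/r)/2 = -1 + (2/r)/2 = -1 + 1/r)
(-4*17 - 1*55)*c(-8) + 117 = (-4*17 - 1*55)*((1 - 1*(-8))/(-8)) + 117 = (-68 - 55)*(-(1 + 8)/8) + 117 = -(-123)*9/8 + 117 = -123*(-9/8) + 117 = 1107/8 + 117 = 2043/8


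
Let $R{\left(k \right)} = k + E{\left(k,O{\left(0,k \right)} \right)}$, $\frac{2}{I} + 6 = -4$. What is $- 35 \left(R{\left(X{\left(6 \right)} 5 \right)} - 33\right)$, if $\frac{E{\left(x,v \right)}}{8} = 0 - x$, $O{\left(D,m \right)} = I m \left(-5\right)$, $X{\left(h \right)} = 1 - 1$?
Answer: $1155$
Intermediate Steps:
$I = - \frac{1}{5}$ ($I = \frac{2}{-6 - 4} = \frac{2}{-10} = 2 \left(- \frac{1}{10}\right) = - \frac{1}{5} \approx -0.2$)
$X{\left(h \right)} = 0$ ($X{\left(h \right)} = 1 - 1 = 0$)
$O{\left(D,m \right)} = m$ ($O{\left(D,m \right)} = - \frac{m}{5} \left(-5\right) = m$)
$E{\left(x,v \right)} = - 8 x$ ($E{\left(x,v \right)} = 8 \left(0 - x\right) = 8 \left(- x\right) = - 8 x$)
$R{\left(k \right)} = - 7 k$ ($R{\left(k \right)} = k - 8 k = - 7 k$)
$- 35 \left(R{\left(X{\left(6 \right)} 5 \right)} - 33\right) = - 35 \left(- 7 \cdot 0 \cdot 5 - 33\right) = - 35 \left(\left(-7\right) 0 - 33\right) = - 35 \left(0 - 33\right) = \left(-35\right) \left(-33\right) = 1155$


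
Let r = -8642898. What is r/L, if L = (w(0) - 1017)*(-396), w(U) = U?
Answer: -43651/2034 ≈ -21.461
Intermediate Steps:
L = 402732 (L = (0 - 1017)*(-396) = -1017*(-396) = 402732)
r/L = -8642898/402732 = -8642898*1/402732 = -43651/2034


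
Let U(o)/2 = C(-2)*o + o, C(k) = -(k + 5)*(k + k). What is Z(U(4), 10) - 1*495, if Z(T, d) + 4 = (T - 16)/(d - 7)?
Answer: -1409/3 ≈ -469.67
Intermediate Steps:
C(k) = -2*k*(5 + k) (C(k) = -(5 + k)*2*k = -2*k*(5 + k))
U(o) = 26*o (U(o) = 2*((-2*(-2)*(5 - 2))*o + o) = 2*((-2*(-2)*3)*o + o) = 2*(12*o + o) = 2*(13*o) = 26*o)
Z(T, d) = -4 + (-16 + T)/(-7 + d) (Z(T, d) = -4 + (T - 16)/(d - 7) = -4 + (-16 + T)/(-7 + d))
Z(U(4), 10) - 1*495 = (12 + 26*4 - 4*10)/(-7 + 10) - 1*495 = (12 + 104 - 40)/3 - 495 = (⅓)*76 - 495 = 76/3 - 495 = -1409/3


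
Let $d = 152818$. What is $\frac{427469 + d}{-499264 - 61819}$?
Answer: $- \frac{580287}{561083} \approx -1.0342$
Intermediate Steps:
$\frac{427469 + d}{-499264 - 61819} = \frac{427469 + 152818}{-499264 - 61819} = \frac{580287}{-561083} = 580287 \left(- \frac{1}{561083}\right) = - \frac{580287}{561083}$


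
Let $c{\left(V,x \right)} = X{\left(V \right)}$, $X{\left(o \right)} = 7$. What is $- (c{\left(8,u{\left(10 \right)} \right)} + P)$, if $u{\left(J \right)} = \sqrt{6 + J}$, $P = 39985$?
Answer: $-39992$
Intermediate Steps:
$c{\left(V,x \right)} = 7$
$- (c{\left(8,u{\left(10 \right)} \right)} + P) = - (7 + 39985) = \left(-1\right) 39992 = -39992$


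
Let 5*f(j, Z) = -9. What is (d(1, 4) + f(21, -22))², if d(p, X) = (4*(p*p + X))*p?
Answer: 8281/25 ≈ 331.24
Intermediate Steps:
f(j, Z) = -9/5 (f(j, Z) = (⅕)*(-9) = -9/5)
d(p, X) = p*(4*X + 4*p²) (d(p, X) = (4*(p² + X))*p = (4*(X + p²))*p = (4*X + 4*p²)*p = p*(4*X + 4*p²))
(d(1, 4) + f(21, -22))² = (4*1*(4 + 1²) - 9/5)² = (4*1*(4 + 1) - 9/5)² = (4*1*5 - 9/5)² = (20 - 9/5)² = (91/5)² = 8281/25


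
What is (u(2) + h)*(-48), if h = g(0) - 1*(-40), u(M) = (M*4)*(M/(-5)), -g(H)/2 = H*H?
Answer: -8832/5 ≈ -1766.4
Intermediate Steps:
g(H) = -2*H² (g(H) = -2*H*H = -2*H²)
u(M) = -4*M²/5 (u(M) = (4*M)*(M*(-⅕)) = (4*M)*(-M/5) = -4*M²/5)
h = 40 (h = -2*0² - 1*(-40) = -2*0 + 40 = 0 + 40 = 40)
(u(2) + h)*(-48) = (-⅘*2² + 40)*(-48) = (-⅘*4 + 40)*(-48) = (-16/5 + 40)*(-48) = (184/5)*(-48) = -8832/5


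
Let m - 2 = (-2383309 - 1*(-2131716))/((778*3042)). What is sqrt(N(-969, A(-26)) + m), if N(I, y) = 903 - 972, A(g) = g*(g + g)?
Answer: I*sqrt(61780546265)/30342 ≈ 8.1918*I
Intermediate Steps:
A(g) = 2*g**2 (A(g) = g*(2*g) = 2*g**2)
N(I, y) = -69
m = 4481759/2366676 (m = 2 + (-2383309 - 1*(-2131716))/((778*3042)) = 2 + (-2383309 + 2131716)/2366676 = 2 - 251593*1/2366676 = 2 - 251593/2366676 = 4481759/2366676 ≈ 1.8937)
sqrt(N(-969, A(-26)) + m) = sqrt(-69 + 4481759/2366676) = sqrt(-158818885/2366676) = I*sqrt(61780546265)/30342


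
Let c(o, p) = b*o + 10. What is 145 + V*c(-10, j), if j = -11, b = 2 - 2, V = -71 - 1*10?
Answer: -665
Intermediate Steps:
V = -81 (V = -71 - 10 = -81)
b = 0
c(o, p) = 10 (c(o, p) = 0*o + 10 = 0 + 10 = 10)
145 + V*c(-10, j) = 145 - 81*10 = 145 - 810 = -665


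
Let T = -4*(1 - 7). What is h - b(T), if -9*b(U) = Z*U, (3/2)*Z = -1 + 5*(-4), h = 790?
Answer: 2258/3 ≈ 752.67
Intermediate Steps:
T = 24 (T = -4*(-6) = 24)
Z = -14 (Z = 2*(-1 + 5*(-4))/3 = 2*(-1 - 20)/3 = (2/3)*(-21) = -14)
b(U) = 14*U/9 (b(U) = -(-14)*U/9 = 14*U/9)
h - b(T) = 790 - 14*24/9 = 790 - 1*112/3 = 790 - 112/3 = 2258/3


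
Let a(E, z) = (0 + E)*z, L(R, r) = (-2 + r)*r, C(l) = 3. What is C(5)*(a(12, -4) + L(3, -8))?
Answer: 96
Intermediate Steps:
L(R, r) = r*(-2 + r)
a(E, z) = E*z
C(5)*(a(12, -4) + L(3, -8)) = 3*(12*(-4) - 8*(-2 - 8)) = 3*(-48 - 8*(-10)) = 3*(-48 + 80) = 3*32 = 96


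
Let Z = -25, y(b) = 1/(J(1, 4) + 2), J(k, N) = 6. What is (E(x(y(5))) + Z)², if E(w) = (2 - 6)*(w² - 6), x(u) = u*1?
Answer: 289/256 ≈ 1.1289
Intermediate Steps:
y(b) = ⅛ (y(b) = 1/(6 + 2) = 1/8 = ⅛)
x(u) = u
E(w) = 24 - 4*w² (E(w) = -4*(-6 + w²) = 24 - 4*w²)
(E(x(y(5))) + Z)² = ((24 - 4*(⅛)²) - 25)² = ((24 - 4*1/64) - 25)² = ((24 - 1/16) - 25)² = (383/16 - 25)² = (-17/16)² = 289/256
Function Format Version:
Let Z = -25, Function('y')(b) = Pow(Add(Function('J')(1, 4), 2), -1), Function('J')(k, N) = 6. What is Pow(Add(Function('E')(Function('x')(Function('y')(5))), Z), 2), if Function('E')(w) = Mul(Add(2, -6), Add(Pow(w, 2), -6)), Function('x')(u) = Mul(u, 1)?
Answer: Rational(289, 256) ≈ 1.1289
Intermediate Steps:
Function('y')(b) = Rational(1, 8) (Function('y')(b) = Pow(Add(6, 2), -1) = Pow(8, -1) = Rational(1, 8))
Function('x')(u) = u
Function('E')(w) = Add(24, Mul(-4, Pow(w, 2))) (Function('E')(w) = Mul(-4, Add(-6, Pow(w, 2))) = Add(24, Mul(-4, Pow(w, 2))))
Pow(Add(Function('E')(Function('x')(Function('y')(5))), Z), 2) = Pow(Add(Add(24, Mul(-4, Pow(Rational(1, 8), 2))), -25), 2) = Pow(Add(Add(24, Mul(-4, Rational(1, 64))), -25), 2) = Pow(Add(Add(24, Rational(-1, 16)), -25), 2) = Pow(Add(Rational(383, 16), -25), 2) = Pow(Rational(-17, 16), 2) = Rational(289, 256)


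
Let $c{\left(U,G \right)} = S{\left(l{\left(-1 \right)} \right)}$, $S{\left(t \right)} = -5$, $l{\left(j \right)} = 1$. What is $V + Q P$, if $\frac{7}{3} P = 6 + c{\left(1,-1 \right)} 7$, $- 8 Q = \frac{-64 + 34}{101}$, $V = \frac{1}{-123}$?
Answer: $- \frac{163343}{347844} \approx -0.46959$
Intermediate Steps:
$V = - \frac{1}{123} \approx -0.0081301$
$c{\left(U,G \right)} = -5$
$Q = \frac{15}{404}$ ($Q = - \frac{\left(-64 + 34\right) \frac{1}{101}}{8} = - \frac{\left(-30\right) \frac{1}{101}}{8} = \left(- \frac{1}{8}\right) \left(- \frac{30}{101}\right) = \frac{15}{404} \approx 0.037129$)
$P = - \frac{87}{7}$ ($P = \frac{3 \left(6 - 35\right)}{7} = \frac{3}{7} \left(-29\right) = - \frac{87}{7} \approx -12.429$)
$V + Q P = - \frac{1}{123} + \frac{15}{404} \left(- \frac{87}{7}\right) = - \frac{1}{123} - \frac{1305}{2828} = - \frac{163343}{347844}$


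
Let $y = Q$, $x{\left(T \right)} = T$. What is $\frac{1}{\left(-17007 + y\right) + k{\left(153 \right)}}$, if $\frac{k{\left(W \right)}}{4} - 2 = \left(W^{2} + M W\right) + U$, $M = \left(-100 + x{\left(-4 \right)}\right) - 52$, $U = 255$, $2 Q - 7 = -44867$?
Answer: $- \frac{1}{40245} \approx -2.4848 \cdot 10^{-5}$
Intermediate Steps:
$Q = -22430$ ($Q = \frac{7}{2} + \frac{1}{2} \left(-44867\right) = \frac{7}{2} - \frac{44867}{2} = -22430$)
$M = -156$ ($M = \left(-100 - 4\right) - 52 = -104 - 52 = -156$)
$k{\left(W \right)} = 1028 - 624 W + 4 W^{2}$ ($k{\left(W \right)} = 8 + 4 \left(\left(W^{2} - 156 W\right) + 255\right) = 8 + 4 \left(255 + W^{2} - 156 W\right) = 8 + \left(1020 - 624 W + 4 W^{2}\right) = 1028 - 624 W + 4 W^{2}$)
$y = -22430$
$\frac{1}{\left(-17007 + y\right) + k{\left(153 \right)}} = \frac{1}{\left(-17007 - 22430\right) + \left(1028 - 95472 + 4 \cdot 153^{2}\right)} = \frac{1}{-39437 + \left(1028 - 95472 + 4 \cdot 23409\right)} = \frac{1}{-39437 + \left(1028 - 95472 + 93636\right)} = \frac{1}{-39437 - 808} = \frac{1}{-40245} = - \frac{1}{40245}$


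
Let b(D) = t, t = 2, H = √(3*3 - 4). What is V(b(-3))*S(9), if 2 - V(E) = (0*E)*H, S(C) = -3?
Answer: -6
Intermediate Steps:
H = √5 (H = √(9 - 4) = √5 ≈ 2.2361)
b(D) = 2
V(E) = 2 (V(E) = 2 - 0*E*√5 = 2 - 0*√5 = 2 - 1*0 = 2 + 0 = 2)
V(b(-3))*S(9) = 2*(-3) = -6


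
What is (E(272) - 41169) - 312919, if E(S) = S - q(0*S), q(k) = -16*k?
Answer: -353816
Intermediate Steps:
E(S) = S (E(S) = S - (-16)*0*S = S - (-16)*0 = S - 1*0 = S + 0 = S)
(E(272) - 41169) - 312919 = (272 - 41169) - 312919 = -40897 - 312919 = -353816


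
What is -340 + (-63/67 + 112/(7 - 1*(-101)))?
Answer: -614885/1809 ≈ -339.90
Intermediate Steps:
-340 + (-63/67 + 112/(7 - 1*(-101))) = -340 + (-63*1/67 + 112/(7 + 101)) = -340 + (-63/67 + 112/108) = -340 + (-63/67 + 112*(1/108)) = -340 + (-63/67 + 28/27) = -340 + 175/1809 = -614885/1809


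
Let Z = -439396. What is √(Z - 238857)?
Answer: I*√678253 ≈ 823.56*I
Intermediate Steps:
√(Z - 238857) = √(-439396 - 238857) = √(-678253) = I*√678253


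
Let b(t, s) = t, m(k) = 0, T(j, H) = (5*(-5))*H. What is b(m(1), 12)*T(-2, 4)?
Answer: 0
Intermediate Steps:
T(j, H) = -25*H
b(m(1), 12)*T(-2, 4) = 0*(-25*4) = 0*(-100) = 0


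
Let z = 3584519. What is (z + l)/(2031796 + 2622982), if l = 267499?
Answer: 1926009/2327389 ≈ 0.82754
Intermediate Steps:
(z + l)/(2031796 + 2622982) = (3584519 + 267499)/(2031796 + 2622982) = 3852018/4654778 = 3852018*(1/4654778) = 1926009/2327389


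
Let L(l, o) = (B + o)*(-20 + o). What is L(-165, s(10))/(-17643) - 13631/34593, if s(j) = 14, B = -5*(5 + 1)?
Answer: -81270887/203441433 ≈ -0.39948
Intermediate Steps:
B = -30 (B = -5*6 = -30)
L(l, o) = (-30 + o)*(-20 + o)
L(-165, s(10))/(-17643) - 13631/34593 = (600 + 14² - 50*14)/(-17643) - 13631/34593 = (600 + 196 - 700)*(-1/17643) - 13631*1/34593 = 96*(-1/17643) - 13631/34593 = -32/5881 - 13631/34593 = -81270887/203441433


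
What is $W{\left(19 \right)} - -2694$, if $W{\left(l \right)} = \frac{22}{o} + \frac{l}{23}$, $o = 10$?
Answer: $\frac{310158}{115} \approx 2697.0$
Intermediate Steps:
$W{\left(l \right)} = \frac{11}{5} + \frac{l}{23}$ ($W{\left(l \right)} = \frac{22}{10} + \frac{l}{23} = 22 \cdot \frac{1}{10} + l \frac{1}{23} = \frac{11}{5} + \frac{l}{23}$)
$W{\left(19 \right)} - -2694 = \left(\frac{11}{5} + \frac{1}{23} \cdot 19\right) - -2694 = \left(\frac{11}{5} + \frac{19}{23}\right) + 2694 = \frac{348}{115} + 2694 = \frac{310158}{115}$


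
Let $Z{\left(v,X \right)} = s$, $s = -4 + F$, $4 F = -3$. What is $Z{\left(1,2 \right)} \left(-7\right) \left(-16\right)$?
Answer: $-532$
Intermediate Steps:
$F = - \frac{3}{4}$ ($F = \frac{1}{4} \left(-3\right) = - \frac{3}{4} \approx -0.75$)
$s = - \frac{19}{4}$ ($s = -4 - \frac{3}{4} = - \frac{19}{4} \approx -4.75$)
$Z{\left(v,X \right)} = - \frac{19}{4}$
$Z{\left(1,2 \right)} \left(-7\right) \left(-16\right) = \left(- \frac{19}{4}\right) \left(-7\right) \left(-16\right) = \frac{133}{4} \left(-16\right) = -532$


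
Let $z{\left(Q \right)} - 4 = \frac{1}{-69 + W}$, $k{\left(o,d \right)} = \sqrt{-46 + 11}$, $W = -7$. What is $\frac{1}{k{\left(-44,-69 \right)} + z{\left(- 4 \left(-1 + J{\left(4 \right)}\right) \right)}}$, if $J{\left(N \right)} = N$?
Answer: $\frac{23028}{293969} - \frac{5776 i \sqrt{35}}{293969} \approx 0.078335 - 0.11624 i$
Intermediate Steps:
$k{\left(o,d \right)} = i \sqrt{35}$ ($k{\left(o,d \right)} = \sqrt{-35} = i \sqrt{35}$)
$z{\left(Q \right)} = \frac{303}{76}$ ($z{\left(Q \right)} = 4 + \frac{1}{-69 - 7} = 4 + \frac{1}{-76} = 4 - \frac{1}{76} = \frac{303}{76}$)
$\frac{1}{k{\left(-44,-69 \right)} + z{\left(- 4 \left(-1 + J{\left(4 \right)}\right) \right)}} = \frac{1}{i \sqrt{35} + \frac{303}{76}} = \frac{1}{\frac{303}{76} + i \sqrt{35}}$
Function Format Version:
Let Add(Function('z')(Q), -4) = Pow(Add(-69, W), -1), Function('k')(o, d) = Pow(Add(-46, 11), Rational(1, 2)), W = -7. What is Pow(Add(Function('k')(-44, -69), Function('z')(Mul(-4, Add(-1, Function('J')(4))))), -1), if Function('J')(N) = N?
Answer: Add(Rational(23028, 293969), Mul(Rational(-5776, 293969), I, Pow(35, Rational(1, 2)))) ≈ Add(0.078335, Mul(-0.11624, I))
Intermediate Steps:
Function('k')(o, d) = Mul(I, Pow(35, Rational(1, 2))) (Function('k')(o, d) = Pow(-35, Rational(1, 2)) = Mul(I, Pow(35, Rational(1, 2))))
Function('z')(Q) = Rational(303, 76) (Function('z')(Q) = Add(4, Pow(Add(-69, -7), -1)) = Add(4, Pow(-76, -1)) = Add(4, Rational(-1, 76)) = Rational(303, 76))
Pow(Add(Function('k')(-44, -69), Function('z')(Mul(-4, Add(-1, Function('J')(4))))), -1) = Pow(Add(Mul(I, Pow(35, Rational(1, 2))), Rational(303, 76)), -1) = Pow(Add(Rational(303, 76), Mul(I, Pow(35, Rational(1, 2)))), -1)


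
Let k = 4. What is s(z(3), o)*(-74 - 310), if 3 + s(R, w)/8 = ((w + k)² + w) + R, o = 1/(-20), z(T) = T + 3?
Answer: -1424832/25 ≈ -56993.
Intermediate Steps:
z(T) = 3 + T
o = -1/20 ≈ -0.050000
s(R, w) = -24 + 8*R + 8*w + 8*(4 + w)² (s(R, w) = -24 + 8*(((w + 4)² + w) + R) = -24 + 8*(((4 + w)² + w) + R) = -24 + 8*((w + (4 + w)²) + R) = -24 + 8*(R + w + (4 + w)²) = -24 + (8*R + 8*w + 8*(4 + w)²) = -24 + 8*R + 8*w + 8*(4 + w)²)
s(z(3), o)*(-74 - 310) = (-24 + 8*(3 + 3) + 8*(-1/20) + 8*(4 - 1/20)²)*(-74 - 310) = (-24 + 8*6 - ⅖ + 8*(79/20)²)*(-384) = (-24 + 48 - ⅖ + 8*(6241/400))*(-384) = (-24 + 48 - ⅖ + 6241/50)*(-384) = (7421/50)*(-384) = -1424832/25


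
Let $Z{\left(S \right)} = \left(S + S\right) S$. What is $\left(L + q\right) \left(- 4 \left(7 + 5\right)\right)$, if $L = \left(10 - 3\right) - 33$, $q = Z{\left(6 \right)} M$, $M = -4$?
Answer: $15072$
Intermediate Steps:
$Z{\left(S \right)} = 2 S^{2}$ ($Z{\left(S \right)} = 2 S S = 2 S^{2}$)
$q = -288$ ($q = 2 \cdot 6^{2} \left(-4\right) = 2 \cdot 36 \left(-4\right) = 72 \left(-4\right) = -288$)
$L = -26$ ($L = 7 - 33 = -26$)
$\left(L + q\right) \left(- 4 \left(7 + 5\right)\right) = \left(-26 - 288\right) \left(- 4 \left(7 + 5\right)\right) = - 314 \left(\left(-4\right) 12\right) = \left(-314\right) \left(-48\right) = 15072$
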